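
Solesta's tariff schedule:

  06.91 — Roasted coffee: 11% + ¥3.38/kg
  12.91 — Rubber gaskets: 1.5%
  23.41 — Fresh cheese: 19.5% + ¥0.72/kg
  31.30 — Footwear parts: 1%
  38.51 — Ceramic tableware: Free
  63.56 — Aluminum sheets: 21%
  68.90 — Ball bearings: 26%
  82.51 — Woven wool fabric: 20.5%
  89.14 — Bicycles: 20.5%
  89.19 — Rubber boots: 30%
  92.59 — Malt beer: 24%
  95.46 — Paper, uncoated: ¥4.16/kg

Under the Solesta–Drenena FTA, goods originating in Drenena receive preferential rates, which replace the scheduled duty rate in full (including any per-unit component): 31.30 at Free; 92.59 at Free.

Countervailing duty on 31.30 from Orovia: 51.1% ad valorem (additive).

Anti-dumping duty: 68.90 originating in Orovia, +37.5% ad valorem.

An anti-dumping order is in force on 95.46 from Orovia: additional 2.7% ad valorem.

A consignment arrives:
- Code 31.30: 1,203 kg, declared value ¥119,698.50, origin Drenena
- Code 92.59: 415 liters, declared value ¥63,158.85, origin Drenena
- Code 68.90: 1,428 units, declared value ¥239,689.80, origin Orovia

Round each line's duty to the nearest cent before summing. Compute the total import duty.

Line 1 (31.30, Drenena, 1,203 kg, ¥119,698.50):
Base rate for 31.30 is 1%.
Origin Drenena qualifies under the Solesta–Drenena agreement and 31.30 is covered: preferential rate Free applies instead.
The additional-duty order on 31.30 targets Orovia, not Drenena; it does not apply.
Duty = ¥119,698.50 × 0% = ¥0.00.
Line 2 (92.59, Drenena, 415 liters, ¥63,158.85):
Base rate for 92.59 is 24%.
Origin Drenena qualifies under the Solesta–Drenena agreement and 92.59 is covered: preferential rate Free applies instead.
Duty = ¥63,158.85 × 0% = ¥0.00.
Line 3 (68.90, Orovia, 1,428 units, ¥239,689.80):
Base rate for 68.90 is 26%.
Additional duty on 68.90 from Orovia: +37.5%. Applied ad valorem rate: 26% + 37.5% = 63.5%.
Duty = ¥239,689.80 × 63.5% = ¥152,203.02.
Total = ¥0.00 + ¥0.00 + ¥152,203.02 = ¥152,203.02.

¥152,203.02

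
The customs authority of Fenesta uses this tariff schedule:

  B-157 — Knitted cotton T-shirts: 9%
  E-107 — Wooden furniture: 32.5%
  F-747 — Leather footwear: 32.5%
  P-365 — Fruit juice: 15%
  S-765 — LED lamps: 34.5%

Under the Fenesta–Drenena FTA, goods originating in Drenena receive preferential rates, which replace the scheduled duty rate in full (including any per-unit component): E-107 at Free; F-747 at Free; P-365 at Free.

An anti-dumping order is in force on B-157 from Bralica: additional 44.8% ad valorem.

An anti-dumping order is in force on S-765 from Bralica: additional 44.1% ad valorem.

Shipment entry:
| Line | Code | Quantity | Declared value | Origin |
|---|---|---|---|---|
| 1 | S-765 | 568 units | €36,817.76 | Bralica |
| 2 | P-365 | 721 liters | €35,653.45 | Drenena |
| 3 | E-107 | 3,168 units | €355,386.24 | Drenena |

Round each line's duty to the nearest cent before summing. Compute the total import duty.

Line 1 (S-765, Bralica, 568 units, €36,817.76):
Base rate for S-765 is 34.5%.
Additional duty on S-765 from Bralica: +44.1%. Applied ad valorem rate: 34.5% + 44.1% = 78.6%.
Duty = €36,817.76 × 78.6% = €28,938.76.
Line 2 (P-365, Drenena, 721 liters, €35,653.45):
Base rate for P-365 is 15%.
Origin Drenena qualifies under the Fenesta–Drenena agreement and P-365 is covered: preferential rate Free applies instead.
Duty = €35,653.45 × 0% = €0.00.
Line 3 (E-107, Drenena, 3,168 units, €355,386.24):
Base rate for E-107 is 32.5%.
Origin Drenena qualifies under the Fenesta–Drenena agreement and E-107 is covered: preferential rate Free applies instead.
Duty = €355,386.24 × 0% = €0.00.
Total = €28,938.76 + €0.00 + €0.00 = €28,938.76.

€28,938.76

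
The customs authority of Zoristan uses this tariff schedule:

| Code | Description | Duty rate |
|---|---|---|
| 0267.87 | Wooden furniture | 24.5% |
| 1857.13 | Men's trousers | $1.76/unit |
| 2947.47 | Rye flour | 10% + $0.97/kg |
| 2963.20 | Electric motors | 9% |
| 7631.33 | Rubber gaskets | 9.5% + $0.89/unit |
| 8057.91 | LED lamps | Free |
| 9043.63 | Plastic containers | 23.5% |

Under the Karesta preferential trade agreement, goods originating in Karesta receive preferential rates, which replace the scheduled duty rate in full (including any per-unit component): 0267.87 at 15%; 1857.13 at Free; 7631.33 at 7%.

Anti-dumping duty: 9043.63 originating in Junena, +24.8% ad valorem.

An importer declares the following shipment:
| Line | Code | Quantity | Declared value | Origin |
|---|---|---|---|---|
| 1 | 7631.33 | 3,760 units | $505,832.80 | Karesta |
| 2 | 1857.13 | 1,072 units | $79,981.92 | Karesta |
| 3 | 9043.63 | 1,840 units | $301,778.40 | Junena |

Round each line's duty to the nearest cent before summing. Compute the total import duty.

Line 1 (7631.33, Karesta, 3,760 units, $505,832.80):
Base rate for 7631.33 is 9.5% + $0.89/unit.
Origin Karesta qualifies under the Zoristan–Karesta agreement and 7631.33 is covered: preferential rate 7% applies instead.
Duty = $505,832.80 × 7% = $35,408.30.
Line 2 (1857.13, Karesta, 1,072 units, $79,981.92):
Base rate for 1857.13 is $1.76/unit.
Origin Karesta qualifies under the Zoristan–Karesta agreement and 1857.13 is covered: preferential rate Free applies instead.
Duty = $79,981.92 × 0% = $0.00.
Line 3 (9043.63, Junena, 1,840 units, $301,778.40):
Base rate for 9043.63 is 23.5%.
Additional duty on 9043.63 from Junena: +24.8%. Applied ad valorem rate: 23.5% + 24.8% = 48.3%.
Duty = $301,778.40 × 48.3% = $145,758.97.
Total = $35,408.30 + $0.00 + $145,758.97 = $181,167.27.

$181,167.27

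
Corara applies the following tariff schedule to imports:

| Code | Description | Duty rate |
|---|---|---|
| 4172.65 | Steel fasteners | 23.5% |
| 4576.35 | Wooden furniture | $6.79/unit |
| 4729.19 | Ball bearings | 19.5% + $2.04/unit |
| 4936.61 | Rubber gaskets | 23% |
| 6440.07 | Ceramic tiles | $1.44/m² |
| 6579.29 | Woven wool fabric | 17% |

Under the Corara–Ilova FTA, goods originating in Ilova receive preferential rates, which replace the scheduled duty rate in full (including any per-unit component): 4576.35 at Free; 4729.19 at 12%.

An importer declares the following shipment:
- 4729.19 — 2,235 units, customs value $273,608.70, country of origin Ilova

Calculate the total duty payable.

$32,833.04

Line 1 (4729.19, Ilova, 2,235 units, $273,608.70):
Base rate for 4729.19 is 19.5% + $2.04/unit.
Origin Ilova qualifies under the Corara–Ilova agreement and 4729.19 is covered: preferential rate 12% applies instead.
Duty = $273,608.70 × 12% = $32,833.04.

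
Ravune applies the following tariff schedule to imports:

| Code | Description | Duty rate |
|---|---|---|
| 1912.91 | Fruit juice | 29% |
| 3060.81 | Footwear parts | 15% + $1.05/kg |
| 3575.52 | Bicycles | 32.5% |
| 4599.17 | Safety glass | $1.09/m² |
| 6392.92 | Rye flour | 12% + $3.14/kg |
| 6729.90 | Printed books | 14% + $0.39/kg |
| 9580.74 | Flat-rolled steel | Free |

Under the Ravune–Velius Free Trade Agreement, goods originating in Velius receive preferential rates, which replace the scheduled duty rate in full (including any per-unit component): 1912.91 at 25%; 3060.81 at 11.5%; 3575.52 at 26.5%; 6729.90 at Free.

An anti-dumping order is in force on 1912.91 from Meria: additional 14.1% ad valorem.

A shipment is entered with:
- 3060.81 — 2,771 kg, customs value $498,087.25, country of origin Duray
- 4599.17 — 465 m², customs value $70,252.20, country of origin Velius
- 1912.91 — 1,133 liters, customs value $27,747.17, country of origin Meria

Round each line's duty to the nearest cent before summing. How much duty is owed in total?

Line 1 (3060.81, Duray, 2,771 kg, $498,087.25):
Base rate for 3060.81 is 15% + $1.05/kg.
3060.81 has an FTA preferential rate, but origin Duray is not Velius; base rate stands.
Duty = $498,087.25 × 15% + 2,771 × $1.05 = $77,622.64.
Line 2 (4599.17, Velius, 465 m², $70,252.20):
Base rate for 4599.17 is $1.09/m².
Origin Velius is the FTA partner but 4599.17 is not on the preference list; base rate stands.
Duty = 465 × $1.09 = $506.85.
Line 3 (1912.91, Meria, 1,133 liters, $27,747.17):
Base rate for 1912.91 is 29%.
1912.91 has an FTA preferential rate, but origin Meria is not Velius; base rate stands.
Additional duty on 1912.91 from Meria: +14.1%. Applied ad valorem rate: 29% + 14.1% = 43.1%.
Duty = $27,747.17 × 43.1% = $11,959.03.
Total = $77,622.64 + $506.85 + $11,959.03 = $90,088.52.

$90,088.52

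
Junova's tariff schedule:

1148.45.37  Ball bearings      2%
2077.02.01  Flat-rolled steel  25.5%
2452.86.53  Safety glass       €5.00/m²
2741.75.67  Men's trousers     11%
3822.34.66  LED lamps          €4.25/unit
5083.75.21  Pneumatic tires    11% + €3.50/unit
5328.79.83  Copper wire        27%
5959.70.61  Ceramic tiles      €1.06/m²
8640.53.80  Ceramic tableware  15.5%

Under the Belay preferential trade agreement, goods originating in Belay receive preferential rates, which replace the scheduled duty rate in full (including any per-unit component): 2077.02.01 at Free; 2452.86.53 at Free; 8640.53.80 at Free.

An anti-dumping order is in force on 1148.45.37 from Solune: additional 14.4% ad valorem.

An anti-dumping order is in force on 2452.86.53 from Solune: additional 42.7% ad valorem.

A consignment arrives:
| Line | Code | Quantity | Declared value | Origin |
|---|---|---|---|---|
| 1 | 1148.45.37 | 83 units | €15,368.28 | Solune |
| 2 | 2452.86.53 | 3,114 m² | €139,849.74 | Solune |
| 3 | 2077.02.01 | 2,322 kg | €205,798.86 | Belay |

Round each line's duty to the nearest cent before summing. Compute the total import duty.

Line 1 (1148.45.37, Solune, 83 units, €15,368.28):
Base rate for 1148.45.37 is 2%.
Additional duty on 1148.45.37 from Solune: +14.4%. Applied ad valorem rate: 2% + 14.4% = 16.4%.
Duty = €15,368.28 × 16.4% = €2,520.40.
Line 2 (2452.86.53, Solune, 3,114 m², €139,849.74):
Base rate for 2452.86.53 is €5.00/m².
2452.86.53 has an FTA preferential rate, but origin Solune is not Belay; base rate stands.
Additional duty on 2452.86.53 from Solune: +42.7% ad valorem. Applied ad valorem rate = 42.7%.
Duty = €139,849.74 × 42.7% + 3,114 × €5.00 = €75,285.84.
Line 3 (2077.02.01, Belay, 2,322 kg, €205,798.86):
Base rate for 2077.02.01 is 25.5%.
Origin Belay qualifies under the Junova–Belay agreement and 2077.02.01 is covered: preferential rate Free applies instead.
Duty = €205,798.86 × 0% = €0.00.
Total = €2,520.40 + €75,285.84 + €0.00 = €77,806.24.

€77,806.24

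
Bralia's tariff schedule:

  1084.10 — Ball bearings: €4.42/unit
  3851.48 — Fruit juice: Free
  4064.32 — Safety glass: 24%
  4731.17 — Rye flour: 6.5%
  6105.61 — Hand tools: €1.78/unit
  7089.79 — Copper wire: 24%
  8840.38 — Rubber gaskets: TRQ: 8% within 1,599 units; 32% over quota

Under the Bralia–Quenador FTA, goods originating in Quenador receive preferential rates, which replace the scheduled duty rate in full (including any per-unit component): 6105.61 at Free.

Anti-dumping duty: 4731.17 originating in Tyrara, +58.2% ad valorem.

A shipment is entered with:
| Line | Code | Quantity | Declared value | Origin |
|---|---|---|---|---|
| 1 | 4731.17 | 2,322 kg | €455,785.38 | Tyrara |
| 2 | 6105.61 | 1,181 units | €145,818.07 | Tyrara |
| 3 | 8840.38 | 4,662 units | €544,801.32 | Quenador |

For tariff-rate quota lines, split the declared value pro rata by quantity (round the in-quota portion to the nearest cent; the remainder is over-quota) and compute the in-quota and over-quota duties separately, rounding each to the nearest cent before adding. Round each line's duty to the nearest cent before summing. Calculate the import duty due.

Line 1 (4731.17, Tyrara, 2,322 kg, €455,785.38):
Base rate for 4731.17 is 6.5%.
Additional duty on 4731.17 from Tyrara: +58.2%. Applied ad valorem rate: 6.5% + 58.2% = 64.7%.
Duty = €455,785.38 × 64.7% = €294,893.14.
Line 2 (6105.61, Tyrara, 1,181 units, €145,818.07):
Base rate for 6105.61 is €1.78/unit.
6105.61 has an FTA preferential rate, but origin Tyrara is not Quenador; base rate stands.
Duty = 1,181 × €1.78 = €2,102.18.
Line 3 (8840.38, Quenador, 4,662 units, €544,801.32):
Code 8840.38 is under a tariff-rate quota (threshold 1,599 units). In-quota: 1,599 units at 8%; over-quota: 3,063 units at 32%.
Pro-rata value split: in-quota = €544,801.32 × 1,599/4,662 = €186,859.14; over-quota = €544,801.32 − €186,859.14 = €357,942.18.
In-quota duty = €186,859.14 × 8% = €14,948.73. Over-quota duty = €357,942.18 × 32% = €114,541.50.
Line duty = €14,948.73 + €114,541.50 = €129,490.23.
Total = €294,893.14 + €2,102.18 + €129,490.23 = €426,485.55.

€426,485.55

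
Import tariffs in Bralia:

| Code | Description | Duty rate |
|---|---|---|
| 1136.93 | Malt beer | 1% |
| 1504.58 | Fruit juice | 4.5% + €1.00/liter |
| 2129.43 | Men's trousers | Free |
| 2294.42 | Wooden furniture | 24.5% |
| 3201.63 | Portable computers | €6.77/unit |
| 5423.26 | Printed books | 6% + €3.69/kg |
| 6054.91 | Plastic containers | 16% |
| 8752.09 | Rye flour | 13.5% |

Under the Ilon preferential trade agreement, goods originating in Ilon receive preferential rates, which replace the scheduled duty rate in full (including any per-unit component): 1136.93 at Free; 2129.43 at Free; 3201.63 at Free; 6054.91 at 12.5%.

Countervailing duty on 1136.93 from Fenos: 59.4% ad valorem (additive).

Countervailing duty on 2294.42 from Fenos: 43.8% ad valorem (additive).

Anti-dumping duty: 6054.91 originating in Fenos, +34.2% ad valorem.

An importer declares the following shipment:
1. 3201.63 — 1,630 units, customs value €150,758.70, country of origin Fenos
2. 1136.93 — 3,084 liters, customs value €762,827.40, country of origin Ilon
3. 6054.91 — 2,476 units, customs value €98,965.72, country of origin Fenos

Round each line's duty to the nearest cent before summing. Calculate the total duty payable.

Line 1 (3201.63, Fenos, 1,630 units, €150,758.70):
Base rate for 3201.63 is €6.77/unit.
3201.63 has an FTA preferential rate, but origin Fenos is not Ilon; base rate stands.
Duty = 1,630 × €6.77 = €11,035.10.
Line 2 (1136.93, Ilon, 3,084 liters, €762,827.40):
Base rate for 1136.93 is 1%.
Origin Ilon qualifies under the Bralia–Ilon agreement and 1136.93 is covered: preferential rate Free applies instead.
The additional-duty order on 1136.93 targets Fenos, not Ilon; it does not apply.
Duty = €762,827.40 × 0% = €0.00.
Line 3 (6054.91, Fenos, 2,476 units, €98,965.72):
Base rate for 6054.91 is 16%.
6054.91 has an FTA preferential rate, but origin Fenos is not Ilon; base rate stands.
Additional duty on 6054.91 from Fenos: +34.2%. Applied ad valorem rate: 16% + 34.2% = 50.2%.
Duty = €98,965.72 × 50.2% = €49,680.79.
Total = €11,035.10 + €0.00 + €49,680.79 = €60,715.89.

€60,715.89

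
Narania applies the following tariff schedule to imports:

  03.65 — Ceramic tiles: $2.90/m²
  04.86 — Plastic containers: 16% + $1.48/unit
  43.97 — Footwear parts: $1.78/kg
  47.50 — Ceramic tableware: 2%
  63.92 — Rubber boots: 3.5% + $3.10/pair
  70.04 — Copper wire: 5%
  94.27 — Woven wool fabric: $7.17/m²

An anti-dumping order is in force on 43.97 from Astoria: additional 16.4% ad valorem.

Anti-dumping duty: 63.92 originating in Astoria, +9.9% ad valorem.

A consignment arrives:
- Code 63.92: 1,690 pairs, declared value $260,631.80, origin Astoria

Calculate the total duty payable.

$40,163.66

Line 1 (63.92, Astoria, 1,690 pairs, $260,631.80):
Base rate for 63.92 is 3.5% + $3.10/pair.
Additional duty on 63.92 from Astoria: +9.9%. Applied ad valorem rate: 3.5% + 9.9% = 13.4%.
Duty = $260,631.80 × 13.4% + 1,690 × $3.10 = $40,163.66.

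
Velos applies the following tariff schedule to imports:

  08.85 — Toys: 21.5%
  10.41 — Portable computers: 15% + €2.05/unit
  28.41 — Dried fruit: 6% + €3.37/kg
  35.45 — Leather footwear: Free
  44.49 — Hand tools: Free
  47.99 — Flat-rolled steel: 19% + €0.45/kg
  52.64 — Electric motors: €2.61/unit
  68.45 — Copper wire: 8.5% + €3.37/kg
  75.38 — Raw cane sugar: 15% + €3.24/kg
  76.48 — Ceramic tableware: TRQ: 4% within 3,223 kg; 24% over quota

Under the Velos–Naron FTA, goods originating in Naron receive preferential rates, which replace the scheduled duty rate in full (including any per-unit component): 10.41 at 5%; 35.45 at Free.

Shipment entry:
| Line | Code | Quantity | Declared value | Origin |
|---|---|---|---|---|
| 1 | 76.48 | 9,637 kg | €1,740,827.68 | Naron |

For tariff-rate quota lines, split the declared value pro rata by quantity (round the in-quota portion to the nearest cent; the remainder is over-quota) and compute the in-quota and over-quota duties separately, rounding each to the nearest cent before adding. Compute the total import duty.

Line 1 (76.48, Naron, 9,637 kg, €1,740,827.68):
Code 76.48 is under a tariff-rate quota (threshold 3,223 kg). In-quota: 3,223 kg at 4%; over-quota: 6,414 kg at 24%.
Pro-rata value split: in-quota = €1,740,827.68 × 3,223/9,637 = €582,202.72; over-quota = €1,740,827.68 − €582,202.72 = €1,158,624.96.
In-quota duty = €582,202.72 × 4% = €23,288.11. Over-quota duty = €1,158,624.96 × 24% = €278,069.99.
Line duty = €23,288.11 + €278,069.99 = €301,358.10.

€301,358.10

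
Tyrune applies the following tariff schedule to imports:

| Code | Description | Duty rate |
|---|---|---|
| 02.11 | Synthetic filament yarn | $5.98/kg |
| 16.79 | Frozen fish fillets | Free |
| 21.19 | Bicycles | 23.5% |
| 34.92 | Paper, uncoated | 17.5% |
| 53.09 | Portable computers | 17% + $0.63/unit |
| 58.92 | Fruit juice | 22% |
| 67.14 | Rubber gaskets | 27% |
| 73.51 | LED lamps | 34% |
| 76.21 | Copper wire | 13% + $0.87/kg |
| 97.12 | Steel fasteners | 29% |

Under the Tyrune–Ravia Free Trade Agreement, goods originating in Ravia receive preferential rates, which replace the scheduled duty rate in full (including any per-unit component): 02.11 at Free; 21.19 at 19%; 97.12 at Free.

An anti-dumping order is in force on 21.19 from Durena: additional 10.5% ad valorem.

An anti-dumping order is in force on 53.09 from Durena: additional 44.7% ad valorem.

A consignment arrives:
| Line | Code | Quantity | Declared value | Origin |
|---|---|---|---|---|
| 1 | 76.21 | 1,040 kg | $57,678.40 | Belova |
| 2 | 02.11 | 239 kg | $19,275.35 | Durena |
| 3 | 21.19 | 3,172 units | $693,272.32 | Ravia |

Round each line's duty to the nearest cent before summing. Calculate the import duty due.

$141,553.95

Line 1 (76.21, Belova, 1,040 kg, $57,678.40):
Base rate for 76.21 is 13% + $0.87/kg.
Duty = $57,678.40 × 13% + 1,040 × $0.87 = $8,402.99.
Line 2 (02.11, Durena, 239 kg, $19,275.35):
Base rate for 02.11 is $5.98/kg.
02.11 has an FTA preferential rate, but origin Durena is not Ravia; base rate stands.
Duty = 239 × $5.98 = $1,429.22.
Line 3 (21.19, Ravia, 3,172 units, $693,272.32):
Base rate for 21.19 is 23.5%.
Origin Ravia qualifies under the Tyrune–Ravia agreement and 21.19 is covered: preferential rate 19% applies instead.
The additional-duty order on 21.19 targets Durena, not Ravia; it does not apply.
Duty = $693,272.32 × 19% = $131,721.74.
Total = $8,402.99 + $1,429.22 + $131,721.74 = $141,553.95.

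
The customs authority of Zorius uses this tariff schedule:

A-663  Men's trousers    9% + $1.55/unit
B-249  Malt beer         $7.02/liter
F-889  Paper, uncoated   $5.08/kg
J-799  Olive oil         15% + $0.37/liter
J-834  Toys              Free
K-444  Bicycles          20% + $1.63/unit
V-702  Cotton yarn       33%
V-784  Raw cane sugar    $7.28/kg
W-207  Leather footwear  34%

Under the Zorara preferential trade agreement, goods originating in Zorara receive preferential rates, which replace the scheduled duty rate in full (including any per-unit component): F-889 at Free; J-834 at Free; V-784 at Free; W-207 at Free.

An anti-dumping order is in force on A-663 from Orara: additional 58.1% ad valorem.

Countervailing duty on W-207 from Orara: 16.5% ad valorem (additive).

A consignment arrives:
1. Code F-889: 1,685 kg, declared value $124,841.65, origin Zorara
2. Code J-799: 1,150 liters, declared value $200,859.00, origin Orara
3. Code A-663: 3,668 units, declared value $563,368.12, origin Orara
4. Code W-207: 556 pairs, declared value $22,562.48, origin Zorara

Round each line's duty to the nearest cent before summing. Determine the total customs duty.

Line 1 (F-889, Zorara, 1,685 kg, $124,841.65):
Base rate for F-889 is $5.08/kg.
Origin Zorara qualifies under the Zorius–Zorara agreement and F-889 is covered: preferential rate Free applies instead.
Duty = $124,841.65 × 0% = $0.00.
Line 2 (J-799, Orara, 1,150 liters, $200,859.00):
Base rate for J-799 is 15% + $0.37/liter.
Duty = $200,859.00 × 15% + 1,150 × $0.37 = $30,554.35.
Line 3 (A-663, Orara, 3,668 units, $563,368.12):
Base rate for A-663 is 9% + $1.55/unit.
Additional duty on A-663 from Orara: +58.1%. Applied ad valorem rate: 9% + 58.1% = 67.1%.
Duty = $563,368.12 × 67.1% + 3,668 × $1.55 = $383,705.41.
Line 4 (W-207, Zorara, 556 pairs, $22,562.48):
Base rate for W-207 is 34%.
Origin Zorara qualifies under the Zorius–Zorara agreement and W-207 is covered: preferential rate Free applies instead.
The additional-duty order on W-207 targets Orara, not Zorara; it does not apply.
Duty = $22,562.48 × 0% = $0.00.
Total = $0.00 + $30,554.35 + $383,705.41 + $0.00 = $414,259.76.

$414,259.76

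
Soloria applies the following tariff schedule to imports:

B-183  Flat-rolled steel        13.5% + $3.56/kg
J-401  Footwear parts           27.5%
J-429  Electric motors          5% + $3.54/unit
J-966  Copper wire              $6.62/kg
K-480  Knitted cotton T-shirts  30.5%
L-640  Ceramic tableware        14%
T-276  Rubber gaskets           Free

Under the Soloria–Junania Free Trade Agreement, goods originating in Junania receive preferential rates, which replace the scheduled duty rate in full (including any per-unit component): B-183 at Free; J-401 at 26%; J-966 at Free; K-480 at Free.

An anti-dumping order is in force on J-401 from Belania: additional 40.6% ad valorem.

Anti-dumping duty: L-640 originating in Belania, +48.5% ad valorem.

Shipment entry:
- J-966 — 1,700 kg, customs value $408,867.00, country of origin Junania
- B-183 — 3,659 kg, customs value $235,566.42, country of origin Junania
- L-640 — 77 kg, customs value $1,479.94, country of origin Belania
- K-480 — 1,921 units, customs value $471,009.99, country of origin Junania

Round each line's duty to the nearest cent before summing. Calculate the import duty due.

Line 1 (J-966, Junania, 1,700 kg, $408,867.00):
Base rate for J-966 is $6.62/kg.
Origin Junania qualifies under the Soloria–Junania agreement and J-966 is covered: preferential rate Free applies instead.
Duty = $408,867.00 × 0% = $0.00.
Line 2 (B-183, Junania, 3,659 kg, $235,566.42):
Base rate for B-183 is 13.5% + $3.56/kg.
Origin Junania qualifies under the Soloria–Junania agreement and B-183 is covered: preferential rate Free applies instead.
Duty = $235,566.42 × 0% = $0.00.
Line 3 (L-640, Belania, 77 kg, $1,479.94):
Base rate for L-640 is 14%.
Additional duty on L-640 from Belania: +48.5%. Applied ad valorem rate: 14% + 48.5% = 62.5%.
Duty = $1,479.94 × 62.5% = $924.96.
Line 4 (K-480, Junania, 1,921 units, $471,009.99):
Base rate for K-480 is 30.5%.
Origin Junania qualifies under the Soloria–Junania agreement and K-480 is covered: preferential rate Free applies instead.
Duty = $471,009.99 × 0% = $0.00.
Total = $0.00 + $0.00 + $924.96 + $0.00 = $924.96.

$924.96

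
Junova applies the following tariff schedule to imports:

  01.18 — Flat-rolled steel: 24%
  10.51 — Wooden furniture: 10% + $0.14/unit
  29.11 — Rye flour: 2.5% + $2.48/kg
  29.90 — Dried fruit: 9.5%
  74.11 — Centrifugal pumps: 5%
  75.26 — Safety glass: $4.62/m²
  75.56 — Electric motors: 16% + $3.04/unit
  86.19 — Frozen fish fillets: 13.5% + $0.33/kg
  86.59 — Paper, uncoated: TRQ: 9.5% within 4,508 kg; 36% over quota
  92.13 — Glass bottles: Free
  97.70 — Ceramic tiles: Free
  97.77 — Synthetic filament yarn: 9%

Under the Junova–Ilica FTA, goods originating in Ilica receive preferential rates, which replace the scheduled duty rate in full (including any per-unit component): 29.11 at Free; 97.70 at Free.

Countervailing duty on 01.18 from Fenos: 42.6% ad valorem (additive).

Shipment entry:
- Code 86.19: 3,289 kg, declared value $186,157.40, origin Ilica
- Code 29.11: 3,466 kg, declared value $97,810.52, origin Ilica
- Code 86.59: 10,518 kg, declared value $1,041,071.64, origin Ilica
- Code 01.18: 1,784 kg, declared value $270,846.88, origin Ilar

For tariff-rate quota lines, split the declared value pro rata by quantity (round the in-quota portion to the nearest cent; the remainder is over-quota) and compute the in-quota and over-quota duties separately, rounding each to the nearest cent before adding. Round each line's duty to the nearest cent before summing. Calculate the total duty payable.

$347,762.17

Line 1 (86.19, Ilica, 3,289 kg, $186,157.40):
Base rate for 86.19 is 13.5% + $0.33/kg.
Origin Ilica is the FTA partner but 86.19 is not on the preference list; base rate stands.
Duty = $186,157.40 × 13.5% + 3,289 × $0.33 = $26,216.62.
Line 2 (29.11, Ilica, 3,466 kg, $97,810.52):
Base rate for 29.11 is 2.5% + $2.48/kg.
Origin Ilica qualifies under the Junova–Ilica agreement and 29.11 is covered: preferential rate Free applies instead.
Duty = $97,810.52 × 0% = $0.00.
Line 3 (86.59, Ilica, 10,518 kg, $1,041,071.64):
Code 86.59 is under a tariff-rate quota (threshold 4,508 kg). In-quota: 4,508 kg at 9.5%; over-quota: 6,010 kg at 36%.
Pro-rata value split: in-quota = $1,041,071.64 × 4,508/10,518 = $446,201.84; over-quota = $1,041,071.64 − $446,201.84 = $594,869.80.
In-quota duty = $446,201.84 × 9.5% = $42,389.17. Over-quota duty = $594,869.80 × 36% = $214,153.13.
Line duty = $42,389.17 + $214,153.13 = $256,542.30.
Line 4 (01.18, Ilar, 1,784 kg, $270,846.88):
Base rate for 01.18 is 24%.
The additional-duty order on 01.18 targets Fenos, not Ilar; it does not apply.
Duty = $270,846.88 × 24% = $65,003.25.
Total = $26,216.62 + $0.00 + $256,542.30 + $65,003.25 = $347,762.17.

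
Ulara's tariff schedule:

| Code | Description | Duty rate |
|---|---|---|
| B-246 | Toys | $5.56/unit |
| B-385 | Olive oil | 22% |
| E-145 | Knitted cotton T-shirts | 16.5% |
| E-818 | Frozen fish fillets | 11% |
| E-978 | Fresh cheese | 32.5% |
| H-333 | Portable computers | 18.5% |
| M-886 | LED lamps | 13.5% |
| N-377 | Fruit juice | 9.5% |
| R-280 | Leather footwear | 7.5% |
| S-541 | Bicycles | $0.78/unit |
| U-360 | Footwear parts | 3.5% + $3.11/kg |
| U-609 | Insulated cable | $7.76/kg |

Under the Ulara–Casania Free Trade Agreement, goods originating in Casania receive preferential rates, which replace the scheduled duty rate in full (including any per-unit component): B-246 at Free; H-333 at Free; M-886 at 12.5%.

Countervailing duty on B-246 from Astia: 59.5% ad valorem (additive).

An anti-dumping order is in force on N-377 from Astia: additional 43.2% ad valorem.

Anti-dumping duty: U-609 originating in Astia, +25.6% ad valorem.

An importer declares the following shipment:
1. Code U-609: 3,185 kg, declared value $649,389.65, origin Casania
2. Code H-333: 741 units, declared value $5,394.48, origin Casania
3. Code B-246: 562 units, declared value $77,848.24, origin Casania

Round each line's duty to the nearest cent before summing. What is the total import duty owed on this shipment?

$24,715.60

Line 1 (U-609, Casania, 3,185 kg, $649,389.65):
Base rate for U-609 is $7.76/kg.
Origin Casania is the FTA partner but U-609 is not on the preference list; base rate stands.
The additional-duty order on U-609 targets Astia, not Casania; it does not apply.
Duty = 3,185 × $7.76 = $24,715.60.
Line 2 (H-333, Casania, 741 units, $5,394.48):
Base rate for H-333 is 18.5%.
Origin Casania qualifies under the Ulara–Casania agreement and H-333 is covered: preferential rate Free applies instead.
Duty = $5,394.48 × 0% = $0.00.
Line 3 (B-246, Casania, 562 units, $77,848.24):
Base rate for B-246 is $5.56/unit.
Origin Casania qualifies under the Ulara–Casania agreement and B-246 is covered: preferential rate Free applies instead.
The additional-duty order on B-246 targets Astia, not Casania; it does not apply.
Duty = $77,848.24 × 0% = $0.00.
Total = $24,715.60 + $0.00 + $0.00 = $24,715.60.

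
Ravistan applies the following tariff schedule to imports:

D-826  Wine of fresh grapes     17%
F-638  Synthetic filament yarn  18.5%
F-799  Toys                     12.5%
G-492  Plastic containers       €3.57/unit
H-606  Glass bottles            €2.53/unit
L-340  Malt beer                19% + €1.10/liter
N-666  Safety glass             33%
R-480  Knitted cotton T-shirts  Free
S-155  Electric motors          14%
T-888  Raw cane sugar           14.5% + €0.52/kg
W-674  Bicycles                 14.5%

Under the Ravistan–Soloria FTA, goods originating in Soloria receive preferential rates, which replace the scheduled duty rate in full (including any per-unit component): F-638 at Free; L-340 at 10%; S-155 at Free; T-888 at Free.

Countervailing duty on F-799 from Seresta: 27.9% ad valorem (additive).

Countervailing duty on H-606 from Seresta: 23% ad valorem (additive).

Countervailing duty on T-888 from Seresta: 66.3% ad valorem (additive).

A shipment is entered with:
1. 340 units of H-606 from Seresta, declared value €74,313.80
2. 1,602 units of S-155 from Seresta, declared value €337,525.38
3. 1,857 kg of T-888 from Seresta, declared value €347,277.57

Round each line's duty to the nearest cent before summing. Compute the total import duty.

€346,771.84

Line 1 (H-606, Seresta, 340 units, €74,313.80):
Base rate for H-606 is €2.53/unit.
Additional duty on H-606 from Seresta: +23% ad valorem. Applied ad valorem rate = 23%.
Duty = €74,313.80 × 23% + 340 × €2.53 = €17,952.37.
Line 2 (S-155, Seresta, 1,602 units, €337,525.38):
Base rate for S-155 is 14%.
S-155 has an FTA preferential rate, but origin Seresta is not Soloria; base rate stands.
Duty = €337,525.38 × 14% = €47,253.55.
Line 3 (T-888, Seresta, 1,857 kg, €347,277.57):
Base rate for T-888 is 14.5% + €0.52/kg.
T-888 has an FTA preferential rate, but origin Seresta is not Soloria; base rate stands.
Additional duty on T-888 from Seresta: +66.3%. Applied ad valorem rate: 14.5% + 66.3% = 80.8%.
Duty = €347,277.57 × 80.8% + 1,857 × €0.52 = €281,565.92.
Total = €17,952.37 + €47,253.55 + €281,565.92 = €346,771.84.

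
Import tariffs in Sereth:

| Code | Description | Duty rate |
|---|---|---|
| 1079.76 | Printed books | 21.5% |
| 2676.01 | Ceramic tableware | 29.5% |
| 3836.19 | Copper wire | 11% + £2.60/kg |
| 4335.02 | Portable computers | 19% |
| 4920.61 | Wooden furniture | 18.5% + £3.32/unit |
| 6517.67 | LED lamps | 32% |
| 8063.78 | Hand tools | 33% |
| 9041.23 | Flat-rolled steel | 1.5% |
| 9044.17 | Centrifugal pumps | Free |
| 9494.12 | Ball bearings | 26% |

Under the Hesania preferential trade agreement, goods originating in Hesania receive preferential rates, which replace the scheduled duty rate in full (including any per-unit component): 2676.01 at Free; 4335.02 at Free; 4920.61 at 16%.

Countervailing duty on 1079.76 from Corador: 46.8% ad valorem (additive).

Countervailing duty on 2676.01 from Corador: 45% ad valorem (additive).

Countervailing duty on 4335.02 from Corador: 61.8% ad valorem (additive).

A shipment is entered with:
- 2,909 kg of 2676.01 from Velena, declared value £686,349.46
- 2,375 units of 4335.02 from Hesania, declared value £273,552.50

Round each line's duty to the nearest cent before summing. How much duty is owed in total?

Line 1 (2676.01, Velena, 2,909 kg, £686,349.46):
Base rate for 2676.01 is 29.5%.
2676.01 has an FTA preferential rate, but origin Velena is not Hesania; base rate stands.
The additional-duty order on 2676.01 targets Corador, not Velena; it does not apply.
Duty = £686,349.46 × 29.5% = £202,473.09.
Line 2 (4335.02, Hesania, 2,375 units, £273,552.50):
Base rate for 4335.02 is 19%.
Origin Hesania qualifies under the Sereth–Hesania agreement and 4335.02 is covered: preferential rate Free applies instead.
The additional-duty order on 4335.02 targets Corador, not Hesania; it does not apply.
Duty = £273,552.50 × 0% = £0.00.
Total = £202,473.09 + £0.00 = £202,473.09.

£202,473.09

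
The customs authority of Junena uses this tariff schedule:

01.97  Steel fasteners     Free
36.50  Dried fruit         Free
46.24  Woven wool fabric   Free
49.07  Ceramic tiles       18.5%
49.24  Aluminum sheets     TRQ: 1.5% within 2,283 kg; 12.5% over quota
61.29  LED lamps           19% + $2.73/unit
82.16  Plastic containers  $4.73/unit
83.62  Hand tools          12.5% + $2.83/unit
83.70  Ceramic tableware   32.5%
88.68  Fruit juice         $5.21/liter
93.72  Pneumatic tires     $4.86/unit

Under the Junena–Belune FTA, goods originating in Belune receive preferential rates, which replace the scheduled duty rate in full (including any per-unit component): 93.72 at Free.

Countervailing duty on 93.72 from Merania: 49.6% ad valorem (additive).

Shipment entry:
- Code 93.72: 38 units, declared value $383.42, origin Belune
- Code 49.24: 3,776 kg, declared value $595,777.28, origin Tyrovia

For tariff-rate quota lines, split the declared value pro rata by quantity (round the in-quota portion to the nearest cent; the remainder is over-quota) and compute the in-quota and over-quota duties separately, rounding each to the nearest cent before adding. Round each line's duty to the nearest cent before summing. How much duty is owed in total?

Line 1 (93.72, Belune, 38 units, $383.42):
Base rate for 93.72 is $4.86/unit.
Origin Belune qualifies under the Junena–Belune agreement and 93.72 is covered: preferential rate Free applies instead.
The additional-duty order on 93.72 targets Merania, not Belune; it does not apply.
Duty = $383.42 × 0% = $0.00.
Line 2 (49.24, Tyrovia, 3,776 kg, $595,777.28):
Code 49.24 is under a tariff-rate quota (threshold 2,283 kg). In-quota: 2,283 kg at 1.5%; over-quota: 1,493 kg at 12.5%.
Pro-rata value split: in-quota = $595,777.28 × 2,283/3,776 = $360,211.74; over-quota = $595,777.28 − $360,211.74 = $235,565.54.
In-quota duty = $360,211.74 × 1.5% = $5,403.18. Over-quota duty = $235,565.54 × 12.5% = $29,445.69.
Line duty = $5,403.18 + $29,445.69 = $34,848.87.
Total = $0.00 + $34,848.87 = $34,848.87.

$34,848.87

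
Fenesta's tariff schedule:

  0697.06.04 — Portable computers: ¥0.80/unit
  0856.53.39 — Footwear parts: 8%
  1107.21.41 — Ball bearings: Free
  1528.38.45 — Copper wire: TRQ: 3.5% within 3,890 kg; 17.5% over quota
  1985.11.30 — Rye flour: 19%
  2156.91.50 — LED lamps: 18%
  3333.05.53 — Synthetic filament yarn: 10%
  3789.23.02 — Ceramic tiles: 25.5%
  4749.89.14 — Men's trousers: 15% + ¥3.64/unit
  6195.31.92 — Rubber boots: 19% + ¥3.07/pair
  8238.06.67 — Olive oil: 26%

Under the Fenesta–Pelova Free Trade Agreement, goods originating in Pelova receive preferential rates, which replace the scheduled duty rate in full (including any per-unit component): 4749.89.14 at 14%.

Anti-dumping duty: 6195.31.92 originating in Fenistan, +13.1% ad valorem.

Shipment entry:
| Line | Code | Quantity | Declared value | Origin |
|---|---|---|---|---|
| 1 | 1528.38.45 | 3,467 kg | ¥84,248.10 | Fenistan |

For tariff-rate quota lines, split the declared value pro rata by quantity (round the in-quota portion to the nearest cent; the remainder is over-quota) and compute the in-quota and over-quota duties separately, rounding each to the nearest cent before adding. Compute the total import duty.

¥2,948.68

Line 1 (1528.38.45, Fenistan, 3,467 kg, ¥84,248.10):
Code 1528.38.45 is under a tariff-rate quota (threshold 3,890 kg). Quantity 3,467 kg is within the quota, so the in-quota rate 3.5% applies to the full value.
Duty = ¥84,248.10 × 3.5% = ¥2,948.68.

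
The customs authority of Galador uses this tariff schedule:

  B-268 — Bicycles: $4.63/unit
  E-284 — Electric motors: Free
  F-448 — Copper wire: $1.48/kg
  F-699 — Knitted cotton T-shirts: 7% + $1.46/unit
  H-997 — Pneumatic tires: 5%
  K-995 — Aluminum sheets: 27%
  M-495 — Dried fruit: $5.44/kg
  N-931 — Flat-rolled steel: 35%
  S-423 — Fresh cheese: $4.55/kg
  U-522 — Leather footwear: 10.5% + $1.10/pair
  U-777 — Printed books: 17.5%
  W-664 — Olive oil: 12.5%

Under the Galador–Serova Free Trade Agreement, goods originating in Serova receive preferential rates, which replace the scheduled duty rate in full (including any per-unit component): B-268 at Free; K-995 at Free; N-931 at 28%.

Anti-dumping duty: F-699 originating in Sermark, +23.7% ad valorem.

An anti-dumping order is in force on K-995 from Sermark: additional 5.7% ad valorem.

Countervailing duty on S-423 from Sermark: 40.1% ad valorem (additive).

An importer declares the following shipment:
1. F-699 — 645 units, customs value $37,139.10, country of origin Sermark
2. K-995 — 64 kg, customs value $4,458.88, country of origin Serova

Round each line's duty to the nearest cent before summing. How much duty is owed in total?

Line 1 (F-699, Sermark, 645 units, $37,139.10):
Base rate for F-699 is 7% + $1.46/unit.
Additional duty on F-699 from Sermark: +23.7%. Applied ad valorem rate: 7% + 23.7% = 30.7%.
Duty = $37,139.10 × 30.7% + 645 × $1.46 = $12,343.40.
Line 2 (K-995, Serova, 64 kg, $4,458.88):
Base rate for K-995 is 27%.
Origin Serova qualifies under the Galador–Serova agreement and K-995 is covered: preferential rate Free applies instead.
The additional-duty order on K-995 targets Sermark, not Serova; it does not apply.
Duty = $4,458.88 × 0% = $0.00.
Total = $12,343.40 + $0.00 = $12,343.40.

$12,343.40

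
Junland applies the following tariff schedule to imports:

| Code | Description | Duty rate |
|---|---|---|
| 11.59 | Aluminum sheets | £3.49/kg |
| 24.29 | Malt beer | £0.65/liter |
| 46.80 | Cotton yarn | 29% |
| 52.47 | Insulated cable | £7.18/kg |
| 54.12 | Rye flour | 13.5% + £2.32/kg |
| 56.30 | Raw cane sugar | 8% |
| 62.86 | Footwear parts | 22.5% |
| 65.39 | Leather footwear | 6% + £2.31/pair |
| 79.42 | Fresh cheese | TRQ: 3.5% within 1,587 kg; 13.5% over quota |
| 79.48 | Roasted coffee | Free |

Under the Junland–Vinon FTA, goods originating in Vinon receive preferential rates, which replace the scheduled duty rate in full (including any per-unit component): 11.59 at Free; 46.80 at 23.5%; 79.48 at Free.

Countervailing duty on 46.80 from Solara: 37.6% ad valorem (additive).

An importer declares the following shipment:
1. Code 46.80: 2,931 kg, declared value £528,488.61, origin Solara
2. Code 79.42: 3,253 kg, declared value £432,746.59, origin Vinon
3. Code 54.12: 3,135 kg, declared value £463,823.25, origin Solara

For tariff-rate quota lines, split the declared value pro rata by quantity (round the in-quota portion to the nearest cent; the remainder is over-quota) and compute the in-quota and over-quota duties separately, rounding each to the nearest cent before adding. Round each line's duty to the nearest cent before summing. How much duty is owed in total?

Line 1 (46.80, Solara, 2,931 kg, £528,488.61):
Base rate for 46.80 is 29%.
46.80 has an FTA preferential rate, but origin Solara is not Vinon; base rate stands.
Additional duty on 46.80 from Solara: +37.6%. Applied ad valorem rate: 29% + 37.6% = 66.6%.
Duty = £528,488.61 × 66.6% = £351,973.41.
Line 2 (79.42, Vinon, 3,253 kg, £432,746.59):
Code 79.42 is under a tariff-rate quota (threshold 1,587 kg). In-quota: 1,587 kg at 3.5%; over-quota: 1,666 kg at 13.5%.
Pro-rata value split: in-quota = £432,746.59 × 1,587/3,253 = £211,118.61; over-quota = £432,746.59 − £211,118.61 = £221,627.98.
In-quota duty = £211,118.61 × 3.5% = £7,389.15. Over-quota duty = £221,627.98 × 13.5% = £29,919.78.
Line duty = £7,389.15 + £29,919.78 = £37,308.93.
Line 3 (54.12, Solara, 3,135 kg, £463,823.25):
Base rate for 54.12 is 13.5% + £2.32/kg.
Duty = £463,823.25 × 13.5% + 3,135 × £2.32 = £69,889.34.
Total = £351,973.41 + £37,308.93 + £69,889.34 = £459,171.68.

£459,171.68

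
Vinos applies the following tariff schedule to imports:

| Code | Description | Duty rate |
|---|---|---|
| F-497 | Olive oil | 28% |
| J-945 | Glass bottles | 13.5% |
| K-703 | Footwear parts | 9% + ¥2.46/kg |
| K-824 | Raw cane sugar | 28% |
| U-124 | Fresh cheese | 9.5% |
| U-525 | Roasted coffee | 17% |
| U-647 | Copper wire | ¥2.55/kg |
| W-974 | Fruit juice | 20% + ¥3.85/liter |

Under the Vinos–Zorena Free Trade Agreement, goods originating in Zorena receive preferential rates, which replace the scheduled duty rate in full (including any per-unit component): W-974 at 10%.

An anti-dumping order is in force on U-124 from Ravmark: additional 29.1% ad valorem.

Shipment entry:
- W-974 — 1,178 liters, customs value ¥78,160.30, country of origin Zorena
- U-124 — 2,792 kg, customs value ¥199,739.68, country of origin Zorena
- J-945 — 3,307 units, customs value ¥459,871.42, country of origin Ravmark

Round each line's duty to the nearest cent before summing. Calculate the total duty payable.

Line 1 (W-974, Zorena, 1,178 liters, ¥78,160.30):
Base rate for W-974 is 20% + ¥3.85/liter.
Origin Zorena qualifies under the Vinos–Zorena agreement and W-974 is covered: preferential rate 10% applies instead.
Duty = ¥78,160.30 × 10% = ¥7,816.03.
Line 2 (U-124, Zorena, 2,792 kg, ¥199,739.68):
Base rate for U-124 is 9.5%.
Origin Zorena is the FTA partner but U-124 is not on the preference list; base rate stands.
The additional-duty order on U-124 targets Ravmark, not Zorena; it does not apply.
Duty = ¥199,739.68 × 9.5% = ¥18,975.27.
Line 3 (J-945, Ravmark, 3,307 units, ¥459,871.42):
Base rate for J-945 is 13.5%.
Duty = ¥459,871.42 × 13.5% = ¥62,082.64.
Total = ¥7,816.03 + ¥18,975.27 + ¥62,082.64 = ¥88,873.94.

¥88,873.94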